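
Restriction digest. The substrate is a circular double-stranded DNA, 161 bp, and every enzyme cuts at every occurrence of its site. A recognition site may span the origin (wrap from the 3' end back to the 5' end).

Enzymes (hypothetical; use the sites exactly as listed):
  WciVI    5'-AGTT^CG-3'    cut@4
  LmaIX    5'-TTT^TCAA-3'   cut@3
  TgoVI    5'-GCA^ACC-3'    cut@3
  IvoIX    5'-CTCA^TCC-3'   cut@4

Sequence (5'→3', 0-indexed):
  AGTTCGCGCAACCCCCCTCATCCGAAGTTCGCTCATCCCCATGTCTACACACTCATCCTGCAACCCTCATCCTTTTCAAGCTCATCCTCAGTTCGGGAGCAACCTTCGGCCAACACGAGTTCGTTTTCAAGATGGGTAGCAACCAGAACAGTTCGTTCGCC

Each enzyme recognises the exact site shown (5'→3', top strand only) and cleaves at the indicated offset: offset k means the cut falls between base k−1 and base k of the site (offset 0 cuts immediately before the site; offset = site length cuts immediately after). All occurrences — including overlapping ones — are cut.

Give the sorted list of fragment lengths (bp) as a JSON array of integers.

[5,6,6,6,7,7,8,9,9,9,10,12,12,15,20,20]

Scan for sites:
  WciVI (AGTTCG, off=4): starts [0, 25, 89, 117, 149] → cuts [4, 29, 93, 121, 153]
  LmaIX (TTTTCAA, off=3): starts [72, 123] → cuts [75, 126]
  TgoVI (GCAACC, off=3): starts [7, 59, 98, 138] → cuts [10, 62, 101, 141]
  IvoIX (CTCATCC, off=4): starts [16, 31, 51, 65, 80] → cuts [20, 35, 55, 69, 84]

Pooled cuts: [4, 10, 20, 29, 35, 55, 62, 69, 75, 84, 93, 101, 121, 126, 141, 153]

Fragments:
  4→10: 6 bp
  10→20: 10 bp
  20→29: 9 bp
  29→35: 6 bp
  35→55: 20 bp
  55→62: 7 bp
  62→69: 7 bp
  69→75: 6 bp
  75→84: 9 bp
  84→93: 9 bp
  93→101: 8 bp
  101→121: 20 bp
  121→126: 5 bp
  126→141: 15 bp
  141→153: 12 bp
  153→4 (wrap): 161-153+4 = 12 bp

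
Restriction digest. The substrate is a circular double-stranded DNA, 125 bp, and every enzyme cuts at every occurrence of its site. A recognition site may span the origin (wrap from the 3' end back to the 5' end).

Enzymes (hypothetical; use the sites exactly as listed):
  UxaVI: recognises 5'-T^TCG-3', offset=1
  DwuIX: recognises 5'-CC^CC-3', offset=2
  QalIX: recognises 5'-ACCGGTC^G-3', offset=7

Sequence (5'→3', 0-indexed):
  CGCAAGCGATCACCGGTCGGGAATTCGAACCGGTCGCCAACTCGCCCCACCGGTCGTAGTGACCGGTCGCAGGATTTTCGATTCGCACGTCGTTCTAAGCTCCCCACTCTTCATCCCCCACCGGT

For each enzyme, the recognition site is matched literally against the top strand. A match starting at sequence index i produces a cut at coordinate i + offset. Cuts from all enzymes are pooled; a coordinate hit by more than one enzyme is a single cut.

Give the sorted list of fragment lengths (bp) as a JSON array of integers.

Per-enzyme occurrences:
  UxaVI TTCG/1: at [23, 76, 81] ⇒ [24, 77, 82]
  DwuIX CCCC/2: at [44, 101, 114, 115] ⇒ [46, 103, 116, 117]
  QalIX ACCGGTCG/7: at [11, 28, 48, 61, 119] ⇒ [1, 18, 35, 55, 68]

Pooled cuts: [1, 18, 24, 35, 46, 55, 68, 77, 82, 103, 116, 117]

Fragments:
  1→18: 17 bp
  18→24: 6 bp
  24→35: 11 bp
  35→46: 11 bp
  46→55: 9 bp
  55→68: 13 bp
  68→77: 9 bp
  77→82: 5 bp
  82→103: 21 bp
  103→116: 13 bp
  116→117: 1 bp
  117→1 (wrap): 125-117+1 = 9 bp

[1,5,6,9,9,9,11,11,13,13,17,21]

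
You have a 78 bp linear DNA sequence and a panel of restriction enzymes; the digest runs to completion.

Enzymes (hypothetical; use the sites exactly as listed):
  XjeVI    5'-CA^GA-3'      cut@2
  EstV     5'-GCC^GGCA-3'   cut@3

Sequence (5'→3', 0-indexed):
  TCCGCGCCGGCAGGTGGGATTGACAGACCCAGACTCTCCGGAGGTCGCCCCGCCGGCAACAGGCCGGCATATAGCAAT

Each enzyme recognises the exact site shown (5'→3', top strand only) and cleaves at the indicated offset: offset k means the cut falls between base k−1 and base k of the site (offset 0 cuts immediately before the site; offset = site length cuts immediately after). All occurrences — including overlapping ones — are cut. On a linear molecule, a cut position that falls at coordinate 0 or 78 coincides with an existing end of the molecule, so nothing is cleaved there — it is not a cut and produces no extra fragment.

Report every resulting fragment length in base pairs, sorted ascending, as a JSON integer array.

[6,8,11,13,17,23]

Site scan:
  XjeVI (CAGA, off=2): starts [23, 29] → cuts [25, 31]
  EstV (GCCGGCA, off=3): starts [5, 51, 62] → cuts [8, 54, 65]

Pooled cuts: [8, 25, 31, 54, 65]

Fragment lengths:
  [0,8): 8 bp
  [8,25): 17 bp
  [25,31): 6 bp
  [31,54): 23 bp
  [54,65): 11 bp
  [65,78): 13 bp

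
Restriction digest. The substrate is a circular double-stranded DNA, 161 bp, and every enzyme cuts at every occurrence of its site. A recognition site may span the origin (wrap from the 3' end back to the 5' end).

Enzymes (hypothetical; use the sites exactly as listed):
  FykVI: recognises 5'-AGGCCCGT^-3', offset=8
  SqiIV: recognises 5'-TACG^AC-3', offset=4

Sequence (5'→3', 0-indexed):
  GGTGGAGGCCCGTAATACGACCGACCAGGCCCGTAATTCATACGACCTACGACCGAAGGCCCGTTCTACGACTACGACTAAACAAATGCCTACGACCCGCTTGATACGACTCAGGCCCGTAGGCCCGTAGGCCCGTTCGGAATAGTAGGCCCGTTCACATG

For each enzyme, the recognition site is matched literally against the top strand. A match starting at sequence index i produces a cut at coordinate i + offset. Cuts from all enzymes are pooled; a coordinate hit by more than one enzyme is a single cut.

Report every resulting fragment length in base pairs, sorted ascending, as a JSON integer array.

[6,6,6,7,8,8,10,12,13,14,15,18,18,20]

Per-enzyme occurrences:
  FykVI (AGGCCCGT, off=8): starts [5, 26, 56, 112, 120, 128, 146] → cuts [13, 34, 64, 120, 128, 136, 154]
  SqiIV (TACGAC, off=4): starts [15, 40, 47, 66, 72, 90, 104] → cuts [19, 44, 51, 70, 76, 94, 108]

All cut coordinates (distinct, sorted): [13, 19, 34, 44, 51, 64, 70, 76, 94, 108, 120, 128, 136, 154]

Fragments:
  13→19: 6 bp
  19→34: 15 bp
  34→44: 10 bp
  44→51: 7 bp
  51→64: 13 bp
  64→70: 6 bp
  70→76: 6 bp
  76→94: 18 bp
  94→108: 14 bp
  108→120: 12 bp
  120→128: 8 bp
  128→136: 8 bp
  136→154: 18 bp
  154→13 (wrap): 161-154+13 = 20 bp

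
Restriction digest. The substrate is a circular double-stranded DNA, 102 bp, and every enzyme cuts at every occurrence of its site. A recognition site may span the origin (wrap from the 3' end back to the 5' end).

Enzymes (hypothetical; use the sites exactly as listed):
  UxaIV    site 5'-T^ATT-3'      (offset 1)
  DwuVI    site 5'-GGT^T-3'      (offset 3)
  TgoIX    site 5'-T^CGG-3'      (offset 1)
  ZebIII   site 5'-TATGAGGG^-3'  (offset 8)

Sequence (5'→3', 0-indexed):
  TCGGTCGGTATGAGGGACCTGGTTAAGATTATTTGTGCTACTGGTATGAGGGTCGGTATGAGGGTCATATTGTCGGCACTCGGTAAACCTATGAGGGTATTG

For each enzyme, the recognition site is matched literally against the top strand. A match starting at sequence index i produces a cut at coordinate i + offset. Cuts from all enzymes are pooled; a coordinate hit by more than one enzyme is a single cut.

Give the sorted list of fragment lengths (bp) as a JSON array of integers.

Scan for sites:
  UxaIV TATT/1: at [29, 67, 97] ⇒ [30, 68, 98]
  DwuVI GGTT/3: at [20] ⇒ [23]
  TgoIX TCGG/1: at [0, 4, 52, 72, 79] ⇒ [1, 5, 53, 73, 80]
  ZebIII TATGAGGG/8: at [8, 44, 56, 89] ⇒ [16, 52, 64, 97]

Pooled cuts: [1, 5, 16, 23, 30, 52, 53, 64, 68, 73, 80, 97, 98]

Fragment lengths:
  1→5: 4 bp
  5→16: 11 bp
  16→23: 7 bp
  23→30: 7 bp
  30→52: 22 bp
  52→53: 1 bp
  53→64: 11 bp
  64→68: 4 bp
  68→73: 5 bp
  73→80: 7 bp
  80→97: 17 bp
  97→98: 1 bp
  98→1 (wrap): 102-98+1 = 5 bp

[1,1,4,4,5,5,7,7,7,11,11,17,22]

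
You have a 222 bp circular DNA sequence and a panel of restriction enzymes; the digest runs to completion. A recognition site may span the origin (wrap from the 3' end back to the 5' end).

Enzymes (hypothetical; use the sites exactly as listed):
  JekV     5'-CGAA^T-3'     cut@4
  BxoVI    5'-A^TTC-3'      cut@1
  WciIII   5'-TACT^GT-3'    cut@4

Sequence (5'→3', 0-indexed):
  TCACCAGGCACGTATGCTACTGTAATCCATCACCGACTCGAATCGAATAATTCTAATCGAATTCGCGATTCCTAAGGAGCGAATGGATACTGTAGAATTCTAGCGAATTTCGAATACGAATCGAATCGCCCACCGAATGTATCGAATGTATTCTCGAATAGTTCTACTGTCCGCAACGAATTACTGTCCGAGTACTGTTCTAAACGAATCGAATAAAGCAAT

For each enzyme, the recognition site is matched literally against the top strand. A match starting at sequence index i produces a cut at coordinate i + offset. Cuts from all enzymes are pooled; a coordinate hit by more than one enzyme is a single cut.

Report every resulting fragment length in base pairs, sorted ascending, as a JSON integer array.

Per-enzyme occurrences:
  JekV (CGAAT, off=4): starts [38, 43, 57, 79, 103, 110, 116, 121, 133, 142, 154, 176, 204, 209] → cuts [42, 47, 61, 83, 107, 114, 120, 125, 137, 146, 158, 180, 208, 213]
  BxoVI (ATTC, off=1): starts [49, 60, 67, 96, 149, 220] → cuts [50, 61, 68, 97, 150, 221]
  WciIII (TACTGT, off=4): starts [17, 87, 164, 181, 192] → cuts [21, 91, 168, 185, 196]

Pooled cuts: [21, 42, 47, 50, 61, 68, 83, 91, 97, 107, 114, 120, 125, 137, 146, 150, 158, 168, 180, 185, 196, 208, 213, 221]

Fragment lengths:
  21→42: 21 bp
  42→47: 5 bp
  47→50: 3 bp
  50→61: 11 bp
  61→68: 7 bp
  68→83: 15 bp
  83→91: 8 bp
  91→97: 6 bp
  97→107: 10 bp
  107→114: 7 bp
  114→120: 6 bp
  120→125: 5 bp
  125→137: 12 bp
  137→146: 9 bp
  146→150: 4 bp
  150→158: 8 bp
  158→168: 10 bp
  168→180: 12 bp
  180→185: 5 bp
  185→196: 11 bp
  196→208: 12 bp
  208→213: 5 bp
  213→221: 8 bp
  221→21 (wrap): 222-221+21 = 22 bp

[3,4,5,5,5,5,6,6,7,7,8,8,8,9,10,10,11,11,12,12,12,15,21,22]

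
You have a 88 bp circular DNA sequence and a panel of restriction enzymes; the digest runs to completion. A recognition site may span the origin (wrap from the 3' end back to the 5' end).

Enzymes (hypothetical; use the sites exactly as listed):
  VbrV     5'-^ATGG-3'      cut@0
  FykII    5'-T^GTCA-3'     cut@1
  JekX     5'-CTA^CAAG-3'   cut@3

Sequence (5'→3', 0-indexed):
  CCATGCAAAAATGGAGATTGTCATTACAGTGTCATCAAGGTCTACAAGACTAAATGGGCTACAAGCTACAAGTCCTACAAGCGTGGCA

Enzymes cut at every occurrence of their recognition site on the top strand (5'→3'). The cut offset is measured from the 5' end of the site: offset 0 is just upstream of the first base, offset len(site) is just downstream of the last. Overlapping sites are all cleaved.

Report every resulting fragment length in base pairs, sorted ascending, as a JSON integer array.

[7,8,9,9,9,11,14,21]

Per-enzyme occurrences:
  VbrV ATGG/0: at [10, 53] ⇒ [10, 53]
  FykII TGTCA/1: at [18, 29] ⇒ [19, 30]
  JekX CTACAAG/3: at [41, 58, 65, 74] ⇒ [44, 61, 68, 77]

Pooled cuts: [10, 19, 30, 44, 53, 61, 68, 77]

Fragments:
  10→19: 9 bp
  19→30: 11 bp
  30→44: 14 bp
  44→53: 9 bp
  53→61: 8 bp
  61→68: 7 bp
  68→77: 9 bp
  77→10 (wrap): 88-77+10 = 21 bp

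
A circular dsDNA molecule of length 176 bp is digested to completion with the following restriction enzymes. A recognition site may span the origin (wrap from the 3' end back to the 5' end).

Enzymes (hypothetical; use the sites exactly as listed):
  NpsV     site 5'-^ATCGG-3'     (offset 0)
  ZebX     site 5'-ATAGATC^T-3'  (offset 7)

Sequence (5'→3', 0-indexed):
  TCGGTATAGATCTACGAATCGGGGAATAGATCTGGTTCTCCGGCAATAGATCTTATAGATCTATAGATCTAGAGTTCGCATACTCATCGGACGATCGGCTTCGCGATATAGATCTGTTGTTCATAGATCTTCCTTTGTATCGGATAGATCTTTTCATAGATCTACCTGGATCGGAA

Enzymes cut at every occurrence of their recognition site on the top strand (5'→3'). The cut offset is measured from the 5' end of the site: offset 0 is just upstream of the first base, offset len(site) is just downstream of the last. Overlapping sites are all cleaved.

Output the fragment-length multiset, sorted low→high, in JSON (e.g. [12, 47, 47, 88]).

[5,6,7,8,8,9,9,12,12,13,15,15,16,20,21]

Scan for sites:
  NpsV (ATCGG, off=0): starts [17, 85, 93, 138, 169, 175] → cuts [17, 85, 93, 138, 169, 175]
  ZebX (ATAGATCT, off=7): starts [5, 25, 45, 54, 62, 107, 122, 143, 155] → cuts [12, 32, 52, 61, 69, 114, 129, 150, 162]

Pooled cuts: [12, 17, 32, 52, 61, 69, 85, 93, 114, 129, 138, 150, 162, 169, 175]

Fragments:
  12→17: 5 bp
  17→32: 15 bp
  32→52: 20 bp
  52→61: 9 bp
  61→69: 8 bp
  69→85: 16 bp
  85→93: 8 bp
  93→114: 21 bp
  114→129: 15 bp
  129→138: 9 bp
  138→150: 12 bp
  150→162: 12 bp
  162→169: 7 bp
  169→175: 6 bp
  175→12 (wrap): 176-175+12 = 13 bp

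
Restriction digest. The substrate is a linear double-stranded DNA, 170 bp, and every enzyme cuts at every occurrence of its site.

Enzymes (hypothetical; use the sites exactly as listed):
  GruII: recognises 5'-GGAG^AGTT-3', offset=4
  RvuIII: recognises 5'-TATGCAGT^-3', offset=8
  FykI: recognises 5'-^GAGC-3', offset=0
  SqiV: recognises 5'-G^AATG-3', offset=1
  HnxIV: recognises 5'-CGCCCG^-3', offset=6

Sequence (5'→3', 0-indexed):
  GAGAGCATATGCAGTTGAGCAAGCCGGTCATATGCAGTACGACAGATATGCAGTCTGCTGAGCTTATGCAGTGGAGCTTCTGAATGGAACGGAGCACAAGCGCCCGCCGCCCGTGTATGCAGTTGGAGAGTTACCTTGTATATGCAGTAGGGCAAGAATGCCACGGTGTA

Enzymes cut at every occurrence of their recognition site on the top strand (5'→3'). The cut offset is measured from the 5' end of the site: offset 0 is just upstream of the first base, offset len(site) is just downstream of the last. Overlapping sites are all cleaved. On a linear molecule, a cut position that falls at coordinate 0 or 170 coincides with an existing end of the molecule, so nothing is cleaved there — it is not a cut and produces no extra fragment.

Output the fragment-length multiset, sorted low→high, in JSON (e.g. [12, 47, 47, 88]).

[1,1,2,5,5,7,8,9,9,10,13,13,14,15,16,20,22]

Per-enzyme occurrences:
  GruII GGAGAGTT/4: at [124] ⇒ [128]
  RvuIII TATGCAGT/8: at [7, 30, 46, 64, 115, 140] ⇒ [15, 38, 54, 72, 123, 148]
  FykI GAGC/0: at [2, 16, 59, 73, 91] ⇒ [2, 16, 59, 73, 91]
  SqiV GAATG/1: at [81, 155] ⇒ [82, 156]
  HnxIV CGCCCG/6: at [100, 107] ⇒ [106, 113]

Pooled cuts: [2, 15, 16, 38, 54, 59, 72, 73, 82, 91, 106, 113, 123, 128, 148, 156]

Fragments:
  [0,2): 2 bp
  [2,15): 13 bp
  [15,16): 1 bp
  [16,38): 22 bp
  [38,54): 16 bp
  [54,59): 5 bp
  [59,72): 13 bp
  [72,73): 1 bp
  [73,82): 9 bp
  [82,91): 9 bp
  [91,106): 15 bp
  [106,113): 7 bp
  [113,123): 10 bp
  [123,128): 5 bp
  [128,148): 20 bp
  [148,156): 8 bp
  [156,170): 14 bp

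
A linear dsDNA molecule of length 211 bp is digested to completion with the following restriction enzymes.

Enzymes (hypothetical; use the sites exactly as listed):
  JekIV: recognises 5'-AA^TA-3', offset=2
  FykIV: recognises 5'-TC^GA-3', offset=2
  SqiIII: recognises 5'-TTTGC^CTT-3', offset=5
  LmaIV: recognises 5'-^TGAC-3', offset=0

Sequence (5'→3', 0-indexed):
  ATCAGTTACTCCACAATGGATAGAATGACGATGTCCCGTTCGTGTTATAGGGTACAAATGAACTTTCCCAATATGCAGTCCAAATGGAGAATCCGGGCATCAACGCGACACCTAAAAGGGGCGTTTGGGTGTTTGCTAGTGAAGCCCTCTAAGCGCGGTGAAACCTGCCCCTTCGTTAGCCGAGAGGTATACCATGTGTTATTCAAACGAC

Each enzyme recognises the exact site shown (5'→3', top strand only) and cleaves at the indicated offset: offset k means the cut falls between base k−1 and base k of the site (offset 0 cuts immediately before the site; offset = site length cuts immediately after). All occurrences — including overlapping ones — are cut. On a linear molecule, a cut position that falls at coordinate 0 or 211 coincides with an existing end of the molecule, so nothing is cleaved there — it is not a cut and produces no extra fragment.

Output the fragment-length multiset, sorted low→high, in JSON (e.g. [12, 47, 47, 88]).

[25,46,140]

Scan for sites:
  JekIV (AATA, off=2): starts [69] → cuts [71]
  FykIV (TCGA, off=2): no sites
  SqiIII (TTTGCCTT, off=5): no sites
  LmaIV (TGAC, off=0): starts [25] → cuts [25]

All cut coordinates (distinct, sorted): [25, 71]

Fragments:
  [0,25): 25 bp
  [25,71): 46 bp
  [71,211): 140 bp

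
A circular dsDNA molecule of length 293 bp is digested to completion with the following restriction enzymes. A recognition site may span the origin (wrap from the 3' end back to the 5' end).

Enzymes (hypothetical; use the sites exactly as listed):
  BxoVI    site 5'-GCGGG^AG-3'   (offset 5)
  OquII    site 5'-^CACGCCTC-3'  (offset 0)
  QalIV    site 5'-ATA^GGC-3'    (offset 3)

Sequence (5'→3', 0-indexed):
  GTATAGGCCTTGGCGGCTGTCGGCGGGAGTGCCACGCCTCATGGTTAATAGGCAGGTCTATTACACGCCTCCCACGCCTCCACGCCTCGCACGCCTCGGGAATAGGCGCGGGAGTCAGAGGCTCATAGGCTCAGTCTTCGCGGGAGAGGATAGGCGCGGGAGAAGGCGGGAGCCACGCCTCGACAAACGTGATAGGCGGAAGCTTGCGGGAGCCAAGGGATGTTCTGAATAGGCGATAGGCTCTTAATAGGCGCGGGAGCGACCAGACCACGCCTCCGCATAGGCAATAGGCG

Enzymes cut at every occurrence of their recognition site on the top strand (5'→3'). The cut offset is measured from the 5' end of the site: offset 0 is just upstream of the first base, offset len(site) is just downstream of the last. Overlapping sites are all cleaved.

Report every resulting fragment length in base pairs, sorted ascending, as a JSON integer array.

[3,5,7,7,8,8,8,8,8,9,9,9,10,11,11,13,14,15,15,16,17,18,21,21,22]

Site scan:
  BxoVI GCGGGAG/5: at [22, 107, 139, 155, 165, 205, 252] ⇒ [27, 112, 144, 160, 170, 210, 257]
  OquII CACGCCTC/0: at [32, 63, 72, 80, 89, 173, 268] ⇒ [32, 63, 72, 80, 89, 173, 268]
  QalIV ATAGGC/3: at [2, 47, 101, 124, 149, 191, 228, 235, 246, 279, 286] ⇒ [5, 50, 104, 127, 152, 194, 231, 238, 249, 282, 289]

All cut coordinates (distinct, sorted): [5, 27, 32, 50, 63, 72, 80, 89, 104, 112, 127, 144, 152, 160, 170, 173, 194, 210, 231, 238, 249, 257, 268, 282, 289]

Fragment lengths:
  5→27: 22 bp
  27→32: 5 bp
  32→50: 18 bp
  50→63: 13 bp
  63→72: 9 bp
  72→80: 8 bp
  80→89: 9 bp
  89→104: 15 bp
  104→112: 8 bp
  112→127: 15 bp
  127→144: 17 bp
  144→152: 8 bp
  152→160: 8 bp
  160→170: 10 bp
  170→173: 3 bp
  173→194: 21 bp
  194→210: 16 bp
  210→231: 21 bp
  231→238: 7 bp
  238→249: 11 bp
  249→257: 8 bp
  257→268: 11 bp
  268→282: 14 bp
  282→289: 7 bp
  289→5 (wrap): 293-289+5 = 9 bp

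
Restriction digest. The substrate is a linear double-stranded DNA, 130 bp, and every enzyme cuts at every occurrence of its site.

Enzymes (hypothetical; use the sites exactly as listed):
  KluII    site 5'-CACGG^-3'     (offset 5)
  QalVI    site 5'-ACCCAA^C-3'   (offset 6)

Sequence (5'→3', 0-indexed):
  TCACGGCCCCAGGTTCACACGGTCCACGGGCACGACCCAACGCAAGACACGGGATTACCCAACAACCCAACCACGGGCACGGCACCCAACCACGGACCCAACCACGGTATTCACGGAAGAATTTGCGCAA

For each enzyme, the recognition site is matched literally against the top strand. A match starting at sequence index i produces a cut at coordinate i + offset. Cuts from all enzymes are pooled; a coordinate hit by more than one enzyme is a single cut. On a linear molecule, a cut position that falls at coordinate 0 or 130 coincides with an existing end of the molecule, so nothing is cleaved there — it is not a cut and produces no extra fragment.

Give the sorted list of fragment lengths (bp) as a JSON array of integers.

Per-enzyme occurrences:
  KluII CACGG/5: at [1, 17, 24, 47, 71, 77, 90, 102, 111] ⇒ [6, 22, 29, 52, 76, 82, 95, 107, 116]
  QalVI ACCCAAC/6: at [34, 56, 64, 83, 95] ⇒ [40, 62, 70, 89, 101]

All cut coordinates (distinct, sorted): [6, 22, 29, 40, 52, 62, 70, 76, 82, 89, 95, 101, 107, 116]

Fragment lengths:
  [0,6): 6 bp
  [6,22): 16 bp
  [22,29): 7 bp
  [29,40): 11 bp
  [40,52): 12 bp
  [52,62): 10 bp
  [62,70): 8 bp
  [70,76): 6 bp
  [76,82): 6 bp
  [82,89): 7 bp
  [89,95): 6 bp
  [95,101): 6 bp
  [101,107): 6 bp
  [107,116): 9 bp
  [116,130): 14 bp

[6,6,6,6,6,6,7,7,8,9,10,11,12,14,16]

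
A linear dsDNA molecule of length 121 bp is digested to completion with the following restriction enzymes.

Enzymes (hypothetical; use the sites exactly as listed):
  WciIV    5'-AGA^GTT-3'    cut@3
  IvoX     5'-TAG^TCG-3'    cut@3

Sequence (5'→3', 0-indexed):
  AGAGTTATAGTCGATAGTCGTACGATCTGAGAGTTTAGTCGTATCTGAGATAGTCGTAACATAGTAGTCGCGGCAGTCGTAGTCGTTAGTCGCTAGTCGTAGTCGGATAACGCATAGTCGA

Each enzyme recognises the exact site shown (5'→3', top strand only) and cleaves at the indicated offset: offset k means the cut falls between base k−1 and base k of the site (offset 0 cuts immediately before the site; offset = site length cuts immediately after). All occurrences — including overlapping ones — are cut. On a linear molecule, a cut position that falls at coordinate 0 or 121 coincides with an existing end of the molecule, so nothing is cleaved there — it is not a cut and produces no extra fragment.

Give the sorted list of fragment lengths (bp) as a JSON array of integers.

[3,4,6,6,7,7,7,7,14,15,15,15,15]

Scan for sites:
  WciIV AGAGTT/3: at [0, 29] ⇒ [3, 32]
  IvoX TAGTCG/3: at [7, 14, 35, 50, 64, 79, 86, 93, 99, 114] ⇒ [10, 17, 38, 53, 67, 82, 89, 96, 102, 117]

All cut coordinates (distinct, sorted): [3, 10, 17, 32, 38, 53, 67, 82, 89, 96, 102, 117]

Fragment lengths:
  [0,3): 3 bp
  [3,10): 7 bp
  [10,17): 7 bp
  [17,32): 15 bp
  [32,38): 6 bp
  [38,53): 15 bp
  [53,67): 14 bp
  [67,82): 15 bp
  [82,89): 7 bp
  [89,96): 7 bp
  [96,102): 6 bp
  [102,117): 15 bp
  [117,121): 4 bp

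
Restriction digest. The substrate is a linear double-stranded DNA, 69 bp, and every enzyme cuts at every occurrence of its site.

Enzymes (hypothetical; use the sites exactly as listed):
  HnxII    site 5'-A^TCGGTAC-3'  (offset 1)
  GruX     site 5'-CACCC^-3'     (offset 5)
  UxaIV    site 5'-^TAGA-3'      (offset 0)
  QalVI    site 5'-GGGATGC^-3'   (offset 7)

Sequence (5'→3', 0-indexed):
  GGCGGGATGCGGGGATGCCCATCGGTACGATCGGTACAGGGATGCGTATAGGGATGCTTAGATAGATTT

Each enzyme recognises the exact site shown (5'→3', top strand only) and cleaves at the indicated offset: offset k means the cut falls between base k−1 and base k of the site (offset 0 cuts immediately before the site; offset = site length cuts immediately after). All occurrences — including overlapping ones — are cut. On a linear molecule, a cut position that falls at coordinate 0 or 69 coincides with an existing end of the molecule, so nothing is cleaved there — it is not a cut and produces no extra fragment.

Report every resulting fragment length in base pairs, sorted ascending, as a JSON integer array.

[1,3,4,7,8,9,10,12,15]

Scan for sites:
  HnxII (ATCGGTAC, off=1): starts [20, 29] → cuts [21, 30]
  GruX (CACCC, off=5): no sites
  UxaIV (TAGA, off=0): starts [58, 62] → cuts [58, 62]
  QalVI (GGGATGC, off=7): starts [3, 11, 38, 50] → cuts [10, 18, 45, 57]

Pooled cuts: [10, 18, 21, 30, 45, 57, 58, 62]

Fragment lengths:
  [0,10): 10 bp
  [10,18): 8 bp
  [18,21): 3 bp
  [21,30): 9 bp
  [30,45): 15 bp
  [45,57): 12 bp
  [57,58): 1 bp
  [58,62): 4 bp
  [62,69): 7 bp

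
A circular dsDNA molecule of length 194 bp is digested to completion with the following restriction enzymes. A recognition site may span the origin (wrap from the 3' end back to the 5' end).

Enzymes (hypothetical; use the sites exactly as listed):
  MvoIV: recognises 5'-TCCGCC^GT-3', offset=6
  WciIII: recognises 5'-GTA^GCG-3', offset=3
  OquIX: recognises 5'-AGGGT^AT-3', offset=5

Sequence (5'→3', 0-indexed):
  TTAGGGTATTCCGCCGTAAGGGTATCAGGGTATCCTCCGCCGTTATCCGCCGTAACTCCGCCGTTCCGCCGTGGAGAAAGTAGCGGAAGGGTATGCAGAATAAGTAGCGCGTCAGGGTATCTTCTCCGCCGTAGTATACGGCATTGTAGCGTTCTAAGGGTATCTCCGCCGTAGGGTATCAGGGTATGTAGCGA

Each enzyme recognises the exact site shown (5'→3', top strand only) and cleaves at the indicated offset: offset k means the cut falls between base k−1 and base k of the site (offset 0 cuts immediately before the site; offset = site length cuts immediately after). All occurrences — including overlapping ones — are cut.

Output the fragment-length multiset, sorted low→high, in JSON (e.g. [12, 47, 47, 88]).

[5,7,8,8,8,8,8,9,10,10,10,11,11,12,12,12,13,14,18]

Scan for sites:
  MvoIV TCCGCCGT/6: at [9, 35, 45, 56, 64, 124, 164] ⇒ [15, 41, 51, 62, 70, 130, 170]
  WciIII GTAGCG/3: at [79, 103, 145, 187] ⇒ [82, 106, 148, 190]
  OquIX AGGGTAT/5: at [2, 18, 26, 87, 113, 156, 172, 180] ⇒ [7, 23, 31, 92, 118, 161, 177, 185]

All cut coordinates (distinct, sorted): [7, 15, 23, 31, 41, 51, 62, 70, 82, 92, 106, 118, 130, 148, 161, 170, 177, 185, 190]

Fragment lengths:
  7→15: 8 bp
  15→23: 8 bp
  23→31: 8 bp
  31→41: 10 bp
  41→51: 10 bp
  51→62: 11 bp
  62→70: 8 bp
  70→82: 12 bp
  82→92: 10 bp
  92→106: 14 bp
  106→118: 12 bp
  118→130: 12 bp
  130→148: 18 bp
  148→161: 13 bp
  161→170: 9 bp
  170→177: 7 bp
  177→185: 8 bp
  185→190: 5 bp
  190→7 (wrap): 194-190+7 = 11 bp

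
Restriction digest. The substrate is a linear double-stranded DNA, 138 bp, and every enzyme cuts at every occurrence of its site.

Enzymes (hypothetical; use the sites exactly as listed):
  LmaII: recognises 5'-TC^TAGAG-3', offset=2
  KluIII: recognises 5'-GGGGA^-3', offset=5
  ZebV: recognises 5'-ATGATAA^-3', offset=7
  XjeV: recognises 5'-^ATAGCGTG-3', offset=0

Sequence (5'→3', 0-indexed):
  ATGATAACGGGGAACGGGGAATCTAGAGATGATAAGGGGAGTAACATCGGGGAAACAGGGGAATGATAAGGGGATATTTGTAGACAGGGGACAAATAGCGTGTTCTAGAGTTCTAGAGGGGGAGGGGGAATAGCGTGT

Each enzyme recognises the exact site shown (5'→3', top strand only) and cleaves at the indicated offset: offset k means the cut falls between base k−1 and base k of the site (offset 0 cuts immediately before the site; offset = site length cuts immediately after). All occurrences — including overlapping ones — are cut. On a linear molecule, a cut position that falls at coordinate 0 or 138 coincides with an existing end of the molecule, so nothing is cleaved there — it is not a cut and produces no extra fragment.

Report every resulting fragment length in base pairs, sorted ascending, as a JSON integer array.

Site scan:
  LmaII TCTAGAG/2: at [21, 103, 111] ⇒ [23, 105, 113]
  KluIII GGGGA/5: at [8, 15, 35, 48, 57, 69, 86, 118, 124] ⇒ [13, 20, 40, 53, 62, 74, 91, 123, 129]
  ZebV ATGATAA/7: at [0, 28, 62] ⇒ [7, 35, 69]
  XjeV ATAGCGTG/0: at [94, 129] ⇒ [94, 129]

Pooled cuts: [7, 13, 20, 23, 35, 40, 53, 62, 69, 74, 91, 94, 105, 113, 123, 129]

Fragment lengths:
  [0,7): 7 bp
  [7,13): 6 bp
  [13,20): 7 bp
  [20,23): 3 bp
  [23,35): 12 bp
  [35,40): 5 bp
  [40,53): 13 bp
  [53,62): 9 bp
  [62,69): 7 bp
  [69,74): 5 bp
  [74,91): 17 bp
  [91,94): 3 bp
  [94,105): 11 bp
  [105,113): 8 bp
  [113,123): 10 bp
  [123,129): 6 bp
  [129,138): 9 bp

[3,3,5,5,6,6,7,7,7,8,9,9,10,11,12,13,17]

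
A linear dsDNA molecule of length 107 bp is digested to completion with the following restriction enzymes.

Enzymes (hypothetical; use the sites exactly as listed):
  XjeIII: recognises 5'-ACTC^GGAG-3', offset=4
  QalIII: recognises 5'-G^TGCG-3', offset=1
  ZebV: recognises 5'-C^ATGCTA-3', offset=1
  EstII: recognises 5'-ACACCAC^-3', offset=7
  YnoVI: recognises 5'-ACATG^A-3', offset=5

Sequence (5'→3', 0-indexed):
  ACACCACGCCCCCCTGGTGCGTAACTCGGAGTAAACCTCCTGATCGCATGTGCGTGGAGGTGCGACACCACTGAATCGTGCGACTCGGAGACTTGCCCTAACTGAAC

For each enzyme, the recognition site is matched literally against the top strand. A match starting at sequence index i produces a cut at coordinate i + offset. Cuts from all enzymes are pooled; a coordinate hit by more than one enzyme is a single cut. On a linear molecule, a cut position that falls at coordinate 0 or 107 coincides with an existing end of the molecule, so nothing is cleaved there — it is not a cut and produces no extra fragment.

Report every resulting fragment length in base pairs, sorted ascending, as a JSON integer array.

Per-enzyme occurrences:
  XjeIII ACTCGGAG/4: at [23, 82] ⇒ [27, 86]
  QalIII GTGCG/1: at [16, 49, 59, 77] ⇒ [17, 50, 60, 78]
  ZebV (CATGCTA, off=1): no sites
  EstII ACACCAC/7: at [0, 64] ⇒ [7, 71]
  YnoVI (ACATGA, off=5): no sites

All cut coordinates (distinct, sorted): [7, 17, 27, 50, 60, 71, 78, 86]

Fragments:
  [0,7): 7 bp
  [7,17): 10 bp
  [17,27): 10 bp
  [27,50): 23 bp
  [50,60): 10 bp
  [60,71): 11 bp
  [71,78): 7 bp
  [78,86): 8 bp
  [86,107): 21 bp

[7,7,8,10,10,10,11,21,23]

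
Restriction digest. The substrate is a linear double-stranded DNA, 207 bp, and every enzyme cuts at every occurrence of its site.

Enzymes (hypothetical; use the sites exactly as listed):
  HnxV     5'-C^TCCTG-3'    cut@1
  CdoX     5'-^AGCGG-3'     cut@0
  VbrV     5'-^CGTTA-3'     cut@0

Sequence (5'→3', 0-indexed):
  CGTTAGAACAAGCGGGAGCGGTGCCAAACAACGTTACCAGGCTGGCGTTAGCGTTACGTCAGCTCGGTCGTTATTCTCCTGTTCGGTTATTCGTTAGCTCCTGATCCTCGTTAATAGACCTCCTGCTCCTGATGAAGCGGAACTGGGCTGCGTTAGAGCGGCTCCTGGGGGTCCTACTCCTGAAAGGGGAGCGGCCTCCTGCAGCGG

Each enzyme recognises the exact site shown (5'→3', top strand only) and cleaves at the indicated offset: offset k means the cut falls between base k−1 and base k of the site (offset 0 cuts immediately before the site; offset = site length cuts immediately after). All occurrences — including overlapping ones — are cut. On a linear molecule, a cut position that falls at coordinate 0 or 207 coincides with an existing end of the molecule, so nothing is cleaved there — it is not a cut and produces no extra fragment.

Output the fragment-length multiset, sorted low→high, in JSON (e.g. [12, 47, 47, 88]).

Scan for sites:
  HnxV (CTCCTG, off=1): starts [75, 97, 119, 125, 161, 176, 195] → cuts [76, 98, 120, 126, 162, 177, 196]
  CdoX (AGCGG, off=0): starts [10, 16, 135, 156, 189, 202] → cuts [10, 16, 135, 156, 189, 202]
  VbrV (CGTTA, off=0): starts [0, 31, 45, 51, 68, 91, 108, 150] → cuts [31, 45, 51, 68, 91, 108, 150] (position 0 is a terminus of the linear molecule — no cut)

All cut coordinates (distinct, sorted): [10, 16, 31, 45, 51, 68, 76, 91, 98, 108, 120, 126, 135, 150, 156, 162, 177, 189, 196, 202]

Fragment lengths:
  [0,10): 10 bp
  [10,16): 6 bp
  [16,31): 15 bp
  [31,45): 14 bp
  [45,51): 6 bp
  [51,68): 17 bp
  [68,76): 8 bp
  [76,91): 15 bp
  [91,98): 7 bp
  [98,108): 10 bp
  [108,120): 12 bp
  [120,126): 6 bp
  [126,135): 9 bp
  [135,150): 15 bp
  [150,156): 6 bp
  [156,162): 6 bp
  [162,177): 15 bp
  [177,189): 12 bp
  [189,196): 7 bp
  [196,202): 6 bp
  [202,207): 5 bp

[5,6,6,6,6,6,6,7,7,8,9,10,10,12,12,14,15,15,15,15,17]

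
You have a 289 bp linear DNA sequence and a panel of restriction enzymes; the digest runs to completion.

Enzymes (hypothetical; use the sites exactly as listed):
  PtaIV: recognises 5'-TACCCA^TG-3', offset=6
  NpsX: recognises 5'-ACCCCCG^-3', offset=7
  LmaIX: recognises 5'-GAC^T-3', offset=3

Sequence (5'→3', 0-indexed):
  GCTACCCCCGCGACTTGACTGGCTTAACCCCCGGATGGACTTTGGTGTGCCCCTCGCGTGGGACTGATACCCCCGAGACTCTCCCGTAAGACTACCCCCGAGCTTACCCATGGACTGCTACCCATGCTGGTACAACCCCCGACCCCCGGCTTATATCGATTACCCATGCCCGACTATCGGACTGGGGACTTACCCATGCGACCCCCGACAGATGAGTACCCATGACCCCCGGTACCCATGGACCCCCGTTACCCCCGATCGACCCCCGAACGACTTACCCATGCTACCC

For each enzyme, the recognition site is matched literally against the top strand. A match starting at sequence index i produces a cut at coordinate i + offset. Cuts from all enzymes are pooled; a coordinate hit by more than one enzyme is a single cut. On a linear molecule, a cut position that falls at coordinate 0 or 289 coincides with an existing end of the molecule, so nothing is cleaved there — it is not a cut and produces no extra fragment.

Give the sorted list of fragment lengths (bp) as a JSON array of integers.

Per-enzyme occurrences:
  PtaIV (TACCCATG, off=6): starts [104, 118, 160, 190, 216, 232, 275] → cuts [110, 124, 166, 196, 222, 238, 281]
  NpsX (ACCCCCG, off=7): starts [3, 26, 68, 93, 134, 141, 200, 224, 241, 250, 261] → cuts [10, 33, 75, 100, 141, 148, 207, 231, 248, 257, 268]
  LmaIX (GACT, off=3): starts [11, 16, 37, 61, 76, 89, 112, 171, 179, 186, 271] → cuts [14, 19, 40, 64, 79, 92, 115, 174, 182, 189, 274]

Pooled cuts: [10, 14, 19, 33, 40, 64, 75, 79, 92, 100, 110, 115, 124, 141, 148, 166, 174, 182, 189, 196, 207, 222, 231, 238, 248, 257, 268, 274, 281]

Fragment lengths:
  [0,10): 10 bp
  [10,14): 4 bp
  [14,19): 5 bp
  [19,33): 14 bp
  [33,40): 7 bp
  [40,64): 24 bp
  [64,75): 11 bp
  [75,79): 4 bp
  [79,92): 13 bp
  [92,100): 8 bp
  [100,110): 10 bp
  [110,115): 5 bp
  [115,124): 9 bp
  [124,141): 17 bp
  [141,148): 7 bp
  [148,166): 18 bp
  [166,174): 8 bp
  [174,182): 8 bp
  [182,189): 7 bp
  [189,196): 7 bp
  [196,207): 11 bp
  [207,222): 15 bp
  [222,231): 9 bp
  [231,238): 7 bp
  [238,248): 10 bp
  [248,257): 9 bp
  [257,268): 11 bp
  [268,274): 6 bp
  [274,281): 7 bp
  [281,289): 8 bp

[4,4,5,5,6,7,7,7,7,7,7,8,8,8,8,9,9,9,10,10,10,11,11,11,13,14,15,17,18,24]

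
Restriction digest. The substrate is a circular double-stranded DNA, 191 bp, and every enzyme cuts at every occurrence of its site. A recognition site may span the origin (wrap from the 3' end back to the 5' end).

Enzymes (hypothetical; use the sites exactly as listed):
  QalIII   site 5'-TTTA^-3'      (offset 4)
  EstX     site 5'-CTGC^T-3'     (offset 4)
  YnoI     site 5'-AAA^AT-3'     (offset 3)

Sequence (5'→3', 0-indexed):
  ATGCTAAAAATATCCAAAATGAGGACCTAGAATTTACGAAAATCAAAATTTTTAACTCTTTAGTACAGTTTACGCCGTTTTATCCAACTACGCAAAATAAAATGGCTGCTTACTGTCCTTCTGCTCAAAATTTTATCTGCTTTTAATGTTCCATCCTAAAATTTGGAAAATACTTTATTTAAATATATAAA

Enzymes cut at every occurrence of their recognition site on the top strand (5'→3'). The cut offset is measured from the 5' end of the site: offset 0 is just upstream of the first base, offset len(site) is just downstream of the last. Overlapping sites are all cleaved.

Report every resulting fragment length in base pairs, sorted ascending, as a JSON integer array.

Per-enzyme occurrences:
  QalIII (TTTA, off=4): starts [32, 50, 58, 68, 78, 131, 141, 173, 177] → cuts [36, 54, 62, 72, 82, 135, 145, 177, 181]
  EstX (CTGCT, off=4): starts [105, 120, 136] → cuts [109, 124, 140]
  YnoI (AAAAT, off=3): starts [6, 15, 38, 44, 93, 98, 126, 157, 166, 188] → cuts [0, 9, 18, 41, 47, 96, 101, 129, 160, 169]

All cut coordinates (distinct, sorted): [0, 9, 18, 36, 41, 47, 54, 62, 72, 82, 96, 101, 109, 124, 129, 135, 140, 145, 160, 169, 177, 181]

Fragments:
  0→9: 9 bp
  9→18: 9 bp
  18→36: 18 bp
  36→41: 5 bp
  41→47: 6 bp
  47→54: 7 bp
  54→62: 8 bp
  62→72: 10 bp
  72→82: 10 bp
  82→96: 14 bp
  96→101: 5 bp
  101→109: 8 bp
  109→124: 15 bp
  124→129: 5 bp
  129→135: 6 bp
  135→140: 5 bp
  140→145: 5 bp
  145→160: 15 bp
  160→169: 9 bp
  169→177: 8 bp
  177→181: 4 bp
  181→0 (wrap): 191-181+0 = 10 bp

[4,5,5,5,5,5,6,6,7,8,8,8,9,9,9,10,10,10,14,15,15,18]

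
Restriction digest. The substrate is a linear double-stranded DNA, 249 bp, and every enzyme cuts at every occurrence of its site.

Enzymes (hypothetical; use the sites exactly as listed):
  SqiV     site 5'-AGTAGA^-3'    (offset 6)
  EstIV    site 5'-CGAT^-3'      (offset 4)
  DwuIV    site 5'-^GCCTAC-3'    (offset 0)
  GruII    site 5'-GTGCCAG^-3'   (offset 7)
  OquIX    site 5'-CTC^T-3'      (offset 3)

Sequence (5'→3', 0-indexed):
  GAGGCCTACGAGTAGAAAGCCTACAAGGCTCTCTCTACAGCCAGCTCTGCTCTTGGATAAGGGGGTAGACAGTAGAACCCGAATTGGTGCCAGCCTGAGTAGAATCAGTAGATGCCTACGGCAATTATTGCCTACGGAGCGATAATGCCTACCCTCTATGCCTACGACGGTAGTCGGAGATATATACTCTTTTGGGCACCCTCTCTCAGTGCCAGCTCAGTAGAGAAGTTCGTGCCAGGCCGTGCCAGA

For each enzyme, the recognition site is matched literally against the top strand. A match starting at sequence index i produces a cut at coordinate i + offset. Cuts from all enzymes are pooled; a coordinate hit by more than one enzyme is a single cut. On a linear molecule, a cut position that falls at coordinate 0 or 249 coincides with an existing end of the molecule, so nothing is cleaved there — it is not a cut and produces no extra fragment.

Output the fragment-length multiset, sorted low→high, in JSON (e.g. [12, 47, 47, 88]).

Site scan:
  SqiV AGTAGA/6: at [10, 70, 97, 106, 218] ⇒ [16, 76, 103, 112, 224]
  EstIV CGAT/4: at [139] ⇒ [143]
  DwuIV GCCTAC/0: at [3, 18, 113, 129, 146, 159] ⇒ [3, 18, 113, 129, 146, 159]
  GruII GTGCCAG/7: at [86, 208, 231, 241] ⇒ [93, 215, 238, 248]
  OquIX CTCT/3: at [28, 30, 32, 44, 49, 153, 186, 200, 202] ⇒ [31, 33, 35, 47, 52, 156, 189, 203, 205]

Pooled cuts: [3, 16, 18, 31, 33, 35, 47, 52, 76, 93, 103, 112, 113, 129, 143, 146, 156, 159, 189, 203, 205, 215, 224, 238, 248]

Fragment lengths:
  [0,3): 3 bp
  [3,16): 13 bp
  [16,18): 2 bp
  [18,31): 13 bp
  [31,33): 2 bp
  [33,35): 2 bp
  [35,47): 12 bp
  [47,52): 5 bp
  [52,76): 24 bp
  [76,93): 17 bp
  [93,103): 10 bp
  [103,112): 9 bp
  [112,113): 1 bp
  [113,129): 16 bp
  [129,143): 14 bp
  [143,146): 3 bp
  [146,156): 10 bp
  [156,159): 3 bp
  [159,189): 30 bp
  [189,203): 14 bp
  [203,205): 2 bp
  [205,215): 10 bp
  [215,224): 9 bp
  [224,238): 14 bp
  [238,248): 10 bp
  [248,249): 1 bp

[1,1,2,2,2,2,3,3,3,5,9,9,10,10,10,10,12,13,13,14,14,14,16,17,24,30]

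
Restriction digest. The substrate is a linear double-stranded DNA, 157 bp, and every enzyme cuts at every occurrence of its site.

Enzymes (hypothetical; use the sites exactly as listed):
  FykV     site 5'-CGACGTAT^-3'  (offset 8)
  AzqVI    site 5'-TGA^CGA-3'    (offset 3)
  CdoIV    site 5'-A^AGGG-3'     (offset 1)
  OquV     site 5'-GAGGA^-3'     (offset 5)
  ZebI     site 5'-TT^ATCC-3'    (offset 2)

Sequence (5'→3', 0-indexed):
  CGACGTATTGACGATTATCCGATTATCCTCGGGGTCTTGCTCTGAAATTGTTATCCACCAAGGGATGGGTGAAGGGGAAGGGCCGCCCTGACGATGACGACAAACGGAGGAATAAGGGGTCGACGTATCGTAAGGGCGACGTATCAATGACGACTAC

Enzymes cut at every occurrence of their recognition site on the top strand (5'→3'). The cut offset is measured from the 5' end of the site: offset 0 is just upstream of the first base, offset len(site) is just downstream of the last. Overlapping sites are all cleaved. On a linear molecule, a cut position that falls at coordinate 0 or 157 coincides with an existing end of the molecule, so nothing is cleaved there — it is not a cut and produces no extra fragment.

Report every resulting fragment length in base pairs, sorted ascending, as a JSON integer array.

[3,3,4,5,6,6,6,7,8,8,8,12,12,13,14,14,28]

Scan for sites:
  FykV (CGACGTAT, off=8): starts [0, 120, 136] → cuts [8, 128, 144]
  AzqVI (TGACGA, off=3): starts [8, 88, 94, 147] → cuts [11, 91, 97, 150]
  CdoIV (AAGGG, off=1): starts [59, 71, 77, 113, 131] → cuts [60, 72, 78, 114, 132]
  OquV (GAGGA, off=5): starts [106] → cuts [111]
  ZebI (TTATCC, off=2): starts [14, 22, 50] → cuts [16, 24, 52]

Pooled cuts: [8, 11, 16, 24, 52, 60, 72, 78, 91, 97, 111, 114, 128, 132, 144, 150]

Fragment lengths:
  [0,8): 8 bp
  [8,11): 3 bp
  [11,16): 5 bp
  [16,24): 8 bp
  [24,52): 28 bp
  [52,60): 8 bp
  [60,72): 12 bp
  [72,78): 6 bp
  [78,91): 13 bp
  [91,97): 6 bp
  [97,111): 14 bp
  [111,114): 3 bp
  [114,128): 14 bp
  [128,132): 4 bp
  [132,144): 12 bp
  [144,150): 6 bp
  [150,157): 7 bp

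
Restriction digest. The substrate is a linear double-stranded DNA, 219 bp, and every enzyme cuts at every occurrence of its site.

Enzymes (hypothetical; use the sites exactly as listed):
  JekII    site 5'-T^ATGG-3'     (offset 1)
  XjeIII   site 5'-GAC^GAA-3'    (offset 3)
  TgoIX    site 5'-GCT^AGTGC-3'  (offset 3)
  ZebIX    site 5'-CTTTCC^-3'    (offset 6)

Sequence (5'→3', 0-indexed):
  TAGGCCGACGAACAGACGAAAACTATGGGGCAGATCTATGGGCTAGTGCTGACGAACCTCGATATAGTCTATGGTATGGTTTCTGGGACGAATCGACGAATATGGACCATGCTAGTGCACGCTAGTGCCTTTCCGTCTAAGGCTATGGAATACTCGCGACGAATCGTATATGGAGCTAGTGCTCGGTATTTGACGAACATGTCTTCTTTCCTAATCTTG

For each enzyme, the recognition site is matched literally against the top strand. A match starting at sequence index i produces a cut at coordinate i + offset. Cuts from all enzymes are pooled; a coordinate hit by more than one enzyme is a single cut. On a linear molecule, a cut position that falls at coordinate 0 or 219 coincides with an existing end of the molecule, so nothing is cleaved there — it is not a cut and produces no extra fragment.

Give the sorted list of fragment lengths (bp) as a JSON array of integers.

Scan for sites:
  JekII (TATGG, off=1): starts [23, 36, 69, 74, 100, 143, 168] → cuts [24, 37, 70, 75, 101, 144, 169]
  XjeIII (GACGAA, off=3): starts [6, 14, 50, 86, 94, 157, 191] → cuts [9, 17, 53, 89, 97, 160, 194]
  TgoIX (GCTAGTGC, off=3): starts [41, 110, 120, 174] → cuts [44, 113, 123, 177]
  ZebIX (CTTTCC, off=6): starts [128, 205] → cuts [134, 211]

Pooled cuts: [9, 17, 24, 37, 44, 53, 70, 75, 89, 97, 101, 113, 123, 134, 144, 160, 169, 177, 194, 211]

Fragments:
  [0,9): 9 bp
  [9,17): 8 bp
  [17,24): 7 bp
  [24,37): 13 bp
  [37,44): 7 bp
  [44,53): 9 bp
  [53,70): 17 bp
  [70,75): 5 bp
  [75,89): 14 bp
  [89,97): 8 bp
  [97,101): 4 bp
  [101,113): 12 bp
  [113,123): 10 bp
  [123,134): 11 bp
  [134,144): 10 bp
  [144,160): 16 bp
  [160,169): 9 bp
  [169,177): 8 bp
  [177,194): 17 bp
  [194,211): 17 bp
  [211,219): 8 bp

[4,5,7,7,8,8,8,8,9,9,9,10,10,11,12,13,14,16,17,17,17]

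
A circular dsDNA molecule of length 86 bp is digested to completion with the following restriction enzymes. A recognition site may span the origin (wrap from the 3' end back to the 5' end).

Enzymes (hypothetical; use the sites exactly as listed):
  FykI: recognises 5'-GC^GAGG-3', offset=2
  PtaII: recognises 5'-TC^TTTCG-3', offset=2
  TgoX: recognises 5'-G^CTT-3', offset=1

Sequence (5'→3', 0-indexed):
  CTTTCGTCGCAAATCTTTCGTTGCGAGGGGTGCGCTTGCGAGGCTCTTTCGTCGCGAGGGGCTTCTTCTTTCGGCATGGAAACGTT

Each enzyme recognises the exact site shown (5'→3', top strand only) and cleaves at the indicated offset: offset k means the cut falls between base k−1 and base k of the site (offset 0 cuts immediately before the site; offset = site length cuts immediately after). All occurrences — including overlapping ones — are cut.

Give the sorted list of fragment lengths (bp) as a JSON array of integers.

[5,6,7,7,9,9,10,14,19]

Scan for sites:
  FykI GCGAGG/2: at [22, 37, 53] ⇒ [24, 39, 55]
  PtaII TCTTTCG/2: at [13, 44, 66, 85] ⇒ [1, 15, 46, 68]
  TgoX GCTT/1: at [33, 60] ⇒ [34, 61]

Pooled cuts: [1, 15, 24, 34, 39, 46, 55, 61, 68]

Fragment lengths:
  1→15: 14 bp
  15→24: 9 bp
  24→34: 10 bp
  34→39: 5 bp
  39→46: 7 bp
  46→55: 9 bp
  55→61: 6 bp
  61→68: 7 bp
  68→1 (wrap): 86-68+1 = 19 bp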